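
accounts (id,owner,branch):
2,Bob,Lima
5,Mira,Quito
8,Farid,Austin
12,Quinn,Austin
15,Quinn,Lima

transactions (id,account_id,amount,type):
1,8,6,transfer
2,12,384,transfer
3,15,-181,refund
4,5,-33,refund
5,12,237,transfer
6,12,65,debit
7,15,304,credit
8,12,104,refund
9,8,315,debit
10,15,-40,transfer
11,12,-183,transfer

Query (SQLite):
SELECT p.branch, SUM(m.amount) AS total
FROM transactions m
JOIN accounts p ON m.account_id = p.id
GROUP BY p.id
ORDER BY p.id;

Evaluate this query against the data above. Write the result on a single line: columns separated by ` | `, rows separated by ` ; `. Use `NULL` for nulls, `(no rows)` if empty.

Join each transactions row to its accounts via account_id.
Group joined rows by accounts.id; compute SUM(m.amount) per group.
  5: ids {4} → SUM(m.amount)=-33
  8: ids {1, 9} → SUM(m.amount)=321
  12: ids {2, 5, 6, 8, 11} → SUM(m.amount)=607
  15: ids {3, 7, 10} → SUM(m.amount)=83

Quito | -33 ; Austin | 321 ; Austin | 607 ; Lima | 83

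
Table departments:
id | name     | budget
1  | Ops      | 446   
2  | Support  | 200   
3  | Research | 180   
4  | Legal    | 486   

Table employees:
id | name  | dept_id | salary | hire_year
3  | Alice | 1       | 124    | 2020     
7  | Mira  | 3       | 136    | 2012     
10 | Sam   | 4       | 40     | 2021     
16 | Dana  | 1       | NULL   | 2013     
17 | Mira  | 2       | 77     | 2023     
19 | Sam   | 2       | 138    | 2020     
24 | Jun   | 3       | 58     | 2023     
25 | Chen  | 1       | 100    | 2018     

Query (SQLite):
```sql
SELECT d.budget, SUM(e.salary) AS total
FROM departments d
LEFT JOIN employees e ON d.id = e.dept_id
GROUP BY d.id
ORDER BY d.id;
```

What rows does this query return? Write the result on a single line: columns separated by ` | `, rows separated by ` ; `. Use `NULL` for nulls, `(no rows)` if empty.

446 | 224 ; 200 | 215 ; 180 | 194 ; 486 | 40

LEFT JOIN keeps every departments row; unmatched ones get NULL for employees columns.
Group by departments.id and compute SUM(e.salary). SUM over an all-NULL group is NULL.
  1: ids {3, 16, 25} → SUM(e.salary)=224
  2: ids {17, 19} → SUM(e.salary)=215
  3: ids {7, 24} → SUM(e.salary)=194
  4: ids {10} → SUM(e.salary)=40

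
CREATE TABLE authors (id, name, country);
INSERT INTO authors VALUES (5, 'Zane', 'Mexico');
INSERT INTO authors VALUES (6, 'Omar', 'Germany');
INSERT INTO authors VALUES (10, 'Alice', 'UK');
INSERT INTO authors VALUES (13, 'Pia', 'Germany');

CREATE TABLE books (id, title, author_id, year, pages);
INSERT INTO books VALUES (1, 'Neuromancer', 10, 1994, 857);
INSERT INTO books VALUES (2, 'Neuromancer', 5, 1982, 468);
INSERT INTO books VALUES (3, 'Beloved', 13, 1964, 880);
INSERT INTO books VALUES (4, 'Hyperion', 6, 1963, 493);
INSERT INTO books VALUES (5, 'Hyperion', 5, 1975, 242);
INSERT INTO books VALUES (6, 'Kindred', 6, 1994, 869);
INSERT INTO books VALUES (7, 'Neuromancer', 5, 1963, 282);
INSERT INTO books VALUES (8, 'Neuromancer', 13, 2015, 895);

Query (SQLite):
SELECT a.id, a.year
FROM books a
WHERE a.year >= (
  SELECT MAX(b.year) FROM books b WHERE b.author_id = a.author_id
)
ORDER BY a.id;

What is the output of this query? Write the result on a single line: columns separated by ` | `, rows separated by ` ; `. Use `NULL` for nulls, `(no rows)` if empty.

For each books row a, compute MAX(year) over rows sharing a.author_id.
Keep row a if a.year >= that per-group MAX.
  author_id=5: MAX(year) = 1982
  author_id=6: MAX(year) = 1994
  author_id=10: MAX(year) = 1994
  author_id=13: MAX(year) = 2015

1 | 1994 ; 2 | 1982 ; 6 | 1994 ; 8 | 2015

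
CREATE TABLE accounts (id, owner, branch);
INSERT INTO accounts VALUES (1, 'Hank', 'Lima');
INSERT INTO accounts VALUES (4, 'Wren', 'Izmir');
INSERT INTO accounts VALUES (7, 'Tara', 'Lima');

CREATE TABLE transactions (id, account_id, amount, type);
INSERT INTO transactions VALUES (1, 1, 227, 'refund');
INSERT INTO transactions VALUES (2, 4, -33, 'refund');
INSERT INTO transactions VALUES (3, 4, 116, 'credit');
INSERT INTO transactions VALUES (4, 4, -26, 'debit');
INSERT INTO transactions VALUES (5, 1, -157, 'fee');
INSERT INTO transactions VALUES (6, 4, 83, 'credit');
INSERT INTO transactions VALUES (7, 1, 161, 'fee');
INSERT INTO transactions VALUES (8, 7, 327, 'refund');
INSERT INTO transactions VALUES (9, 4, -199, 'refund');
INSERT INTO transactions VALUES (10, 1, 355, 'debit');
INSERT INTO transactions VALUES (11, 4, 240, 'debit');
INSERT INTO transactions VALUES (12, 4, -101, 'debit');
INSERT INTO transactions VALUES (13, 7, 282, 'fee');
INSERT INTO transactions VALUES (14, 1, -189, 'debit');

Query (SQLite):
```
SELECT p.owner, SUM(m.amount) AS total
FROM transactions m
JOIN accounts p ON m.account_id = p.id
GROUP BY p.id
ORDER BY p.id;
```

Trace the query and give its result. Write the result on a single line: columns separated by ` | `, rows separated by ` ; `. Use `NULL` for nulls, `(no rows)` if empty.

Hank | 397 ; Wren | 80 ; Tara | 609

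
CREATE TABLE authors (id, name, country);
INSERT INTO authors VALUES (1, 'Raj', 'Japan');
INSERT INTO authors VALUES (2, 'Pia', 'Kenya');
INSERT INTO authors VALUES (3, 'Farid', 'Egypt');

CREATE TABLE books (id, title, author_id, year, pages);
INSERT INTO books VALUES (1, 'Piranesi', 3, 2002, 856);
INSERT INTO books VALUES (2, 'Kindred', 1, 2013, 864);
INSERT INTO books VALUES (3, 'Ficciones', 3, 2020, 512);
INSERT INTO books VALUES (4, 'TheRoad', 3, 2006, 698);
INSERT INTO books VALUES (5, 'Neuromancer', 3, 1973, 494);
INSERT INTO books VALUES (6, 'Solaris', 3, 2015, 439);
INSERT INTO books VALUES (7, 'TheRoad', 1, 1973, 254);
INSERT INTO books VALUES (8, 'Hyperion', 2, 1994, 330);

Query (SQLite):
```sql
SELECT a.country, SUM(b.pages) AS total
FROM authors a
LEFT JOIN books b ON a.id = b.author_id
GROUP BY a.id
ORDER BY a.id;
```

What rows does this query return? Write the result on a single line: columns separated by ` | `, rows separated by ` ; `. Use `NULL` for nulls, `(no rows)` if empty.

Japan | 1118 ; Kenya | 330 ; Egypt | 2999

LEFT JOIN keeps every authors row; unmatched ones get NULL for books columns.
Group by authors.id and compute SUM(b.pages). SUM over an all-NULL group is NULL.
  1: ids {2, 7} → SUM(b.pages)=1118
  2: ids {8} → SUM(b.pages)=330
  3: ids {1, 3, 4, 5, 6} → SUM(b.pages)=2999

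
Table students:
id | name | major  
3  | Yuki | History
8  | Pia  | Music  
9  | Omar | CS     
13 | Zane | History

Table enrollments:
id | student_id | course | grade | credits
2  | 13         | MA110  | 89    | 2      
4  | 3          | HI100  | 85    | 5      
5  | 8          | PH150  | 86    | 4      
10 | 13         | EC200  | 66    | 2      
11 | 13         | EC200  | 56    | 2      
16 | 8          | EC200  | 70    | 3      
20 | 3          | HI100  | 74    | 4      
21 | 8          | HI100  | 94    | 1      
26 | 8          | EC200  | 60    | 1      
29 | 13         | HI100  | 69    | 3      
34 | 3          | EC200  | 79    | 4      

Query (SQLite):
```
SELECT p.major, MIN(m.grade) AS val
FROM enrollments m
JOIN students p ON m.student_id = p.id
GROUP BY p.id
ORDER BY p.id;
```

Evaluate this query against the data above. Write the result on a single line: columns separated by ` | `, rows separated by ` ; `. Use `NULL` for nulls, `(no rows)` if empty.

History | 74 ; Music | 60 ; History | 56

Join each enrollments row to its students via student_id.
Group joined rows by students.id; compute MIN(m.grade) per group.
  3: ids {4, 20, 34} → MIN(m.grade)=74
  8: ids {5, 16, 21, 26} → MIN(m.grade)=60
  13: ids {2, 10, 11, 29} → MIN(m.grade)=56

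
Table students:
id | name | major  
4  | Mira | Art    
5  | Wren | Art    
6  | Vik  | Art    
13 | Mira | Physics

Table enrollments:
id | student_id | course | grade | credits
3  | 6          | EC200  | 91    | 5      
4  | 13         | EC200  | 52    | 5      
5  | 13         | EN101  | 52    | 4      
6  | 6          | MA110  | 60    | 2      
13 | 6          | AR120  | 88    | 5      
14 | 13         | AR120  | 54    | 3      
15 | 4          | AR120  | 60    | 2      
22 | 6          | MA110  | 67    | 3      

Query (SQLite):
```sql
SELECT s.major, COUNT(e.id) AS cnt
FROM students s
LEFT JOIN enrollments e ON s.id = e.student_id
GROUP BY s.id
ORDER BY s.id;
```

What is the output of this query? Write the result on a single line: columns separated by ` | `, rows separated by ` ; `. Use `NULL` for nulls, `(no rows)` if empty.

Art | 1 ; Art | 0 ; Art | 4 ; Physics | 3

LEFT JOIN keeps every students row; unmatched ones get NULL for enrollments columns.
Group by students.id and compute COUNT(e.id). COUNT(col) of an all-NULL group is 0.
  4: ids {15} → COUNT(e.id)=1
  5: ids {—} → COUNT(e.id)=0
  6: ids {3, 6, 13, 22} → COUNT(e.id)=4
  13: ids {4, 5, 14} → COUNT(e.id)=3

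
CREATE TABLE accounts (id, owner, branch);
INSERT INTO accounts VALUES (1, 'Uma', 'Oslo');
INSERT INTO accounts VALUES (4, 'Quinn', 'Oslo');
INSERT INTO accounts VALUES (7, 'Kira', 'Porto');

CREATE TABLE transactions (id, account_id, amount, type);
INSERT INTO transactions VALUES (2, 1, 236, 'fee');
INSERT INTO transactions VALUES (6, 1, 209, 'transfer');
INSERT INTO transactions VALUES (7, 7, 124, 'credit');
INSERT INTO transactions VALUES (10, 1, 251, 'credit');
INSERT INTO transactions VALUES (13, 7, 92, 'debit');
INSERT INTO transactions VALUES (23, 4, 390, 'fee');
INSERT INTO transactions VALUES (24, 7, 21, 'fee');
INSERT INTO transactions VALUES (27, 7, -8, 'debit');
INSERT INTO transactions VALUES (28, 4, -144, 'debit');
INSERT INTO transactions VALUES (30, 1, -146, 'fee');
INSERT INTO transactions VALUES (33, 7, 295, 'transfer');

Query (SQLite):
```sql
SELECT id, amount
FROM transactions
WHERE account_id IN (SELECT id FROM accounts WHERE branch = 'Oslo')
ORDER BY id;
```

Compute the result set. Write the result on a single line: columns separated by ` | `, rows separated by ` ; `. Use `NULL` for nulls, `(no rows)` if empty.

2 | 236 ; 6 | 209 ; 10 | 251 ; 23 | 390 ; 28 | -144 ; 30 | -146

Inner query: accounts.id where branch = 'Oslo'.
Outer: keep transactions rows whose account_id is in that set.
Inner query → {1, 4}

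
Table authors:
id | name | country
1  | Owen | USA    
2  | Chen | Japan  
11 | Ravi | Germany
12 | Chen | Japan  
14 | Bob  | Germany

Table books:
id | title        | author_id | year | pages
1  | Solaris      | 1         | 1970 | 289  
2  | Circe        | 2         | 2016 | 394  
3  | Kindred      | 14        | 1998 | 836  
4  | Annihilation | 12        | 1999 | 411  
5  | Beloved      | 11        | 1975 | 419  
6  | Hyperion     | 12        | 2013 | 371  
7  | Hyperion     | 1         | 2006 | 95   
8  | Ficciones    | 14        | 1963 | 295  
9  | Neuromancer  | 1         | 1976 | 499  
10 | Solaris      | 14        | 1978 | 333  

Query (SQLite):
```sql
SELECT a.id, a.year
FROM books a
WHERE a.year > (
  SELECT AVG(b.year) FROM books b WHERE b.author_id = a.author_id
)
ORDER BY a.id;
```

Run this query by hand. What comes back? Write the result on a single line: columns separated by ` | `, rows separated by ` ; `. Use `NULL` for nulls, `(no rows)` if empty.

3 | 1998 ; 6 | 2013 ; 7 | 2006

For each books row a, compute AVG(year) over rows sharing a.author_id.
Keep row a if a.year > that per-group AVG.
  author_id=1: AVG(year) = 1984.0
  author_id=2: AVG(year) = 2016.0
  author_id=11: AVG(year) = 1975.0
  author_id=12: AVG(year) = 2006.0
  author_id=14: AVG(year) = 1979.666667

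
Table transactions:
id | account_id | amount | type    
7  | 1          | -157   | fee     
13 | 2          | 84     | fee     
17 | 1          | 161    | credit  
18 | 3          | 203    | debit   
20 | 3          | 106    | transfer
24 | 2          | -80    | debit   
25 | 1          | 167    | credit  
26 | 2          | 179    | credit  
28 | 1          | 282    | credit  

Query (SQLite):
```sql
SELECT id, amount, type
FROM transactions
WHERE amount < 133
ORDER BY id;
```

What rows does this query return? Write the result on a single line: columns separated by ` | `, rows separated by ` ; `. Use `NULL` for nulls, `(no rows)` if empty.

amount < 133: ids {7, 13, 20, 24}

7 | -157 | fee ; 13 | 84 | fee ; 20 | 106 | transfer ; 24 | -80 | debit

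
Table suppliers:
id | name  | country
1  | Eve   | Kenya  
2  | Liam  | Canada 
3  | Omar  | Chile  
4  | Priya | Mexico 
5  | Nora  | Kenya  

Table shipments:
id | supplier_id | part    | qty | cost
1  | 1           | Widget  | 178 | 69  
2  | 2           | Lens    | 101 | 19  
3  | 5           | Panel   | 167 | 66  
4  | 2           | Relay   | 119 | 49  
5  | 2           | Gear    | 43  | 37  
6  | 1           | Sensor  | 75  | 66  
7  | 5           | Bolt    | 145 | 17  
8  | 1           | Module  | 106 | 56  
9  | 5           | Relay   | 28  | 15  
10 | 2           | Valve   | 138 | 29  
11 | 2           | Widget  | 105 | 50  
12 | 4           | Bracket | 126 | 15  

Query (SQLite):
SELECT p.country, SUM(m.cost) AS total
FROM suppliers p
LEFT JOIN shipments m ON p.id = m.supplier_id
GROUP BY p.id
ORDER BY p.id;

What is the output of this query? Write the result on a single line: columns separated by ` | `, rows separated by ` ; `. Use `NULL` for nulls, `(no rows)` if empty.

Kenya | 191 ; Canada | 184 ; Chile | NULL ; Mexico | 15 ; Kenya | 98

LEFT JOIN keeps every suppliers row; unmatched ones get NULL for shipments columns.
Group by suppliers.id and compute SUM(m.cost). SUM over an all-NULL group is NULL.
  1: ids {1, 6, 8} → SUM(m.cost)=191
  2: ids {2, 4, 5, 10, 11} → SUM(m.cost)=184
  3: ids {—} → SUM(m.cost)=NULL
  4: ids {12} → SUM(m.cost)=15
  5: ids {3, 7, 9} → SUM(m.cost)=98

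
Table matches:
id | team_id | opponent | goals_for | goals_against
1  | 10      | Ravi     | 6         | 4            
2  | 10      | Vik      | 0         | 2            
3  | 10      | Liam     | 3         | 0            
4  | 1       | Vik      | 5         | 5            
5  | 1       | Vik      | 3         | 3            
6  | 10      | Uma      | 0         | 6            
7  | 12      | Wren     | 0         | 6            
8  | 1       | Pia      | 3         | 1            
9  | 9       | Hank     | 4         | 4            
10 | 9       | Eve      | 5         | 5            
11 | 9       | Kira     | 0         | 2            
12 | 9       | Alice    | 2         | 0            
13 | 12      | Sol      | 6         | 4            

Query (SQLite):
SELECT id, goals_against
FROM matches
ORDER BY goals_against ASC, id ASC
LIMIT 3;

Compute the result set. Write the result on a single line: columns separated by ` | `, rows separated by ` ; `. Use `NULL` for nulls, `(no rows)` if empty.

3 | 0 ; 12 | 0 ; 8 | 1

Sort by goals_against asc, tiebreak id asc: (0, id=3), (0, id=12), (1, id=8), (2, id=2), (2, id=11), (3, id=5) …. Take first 3.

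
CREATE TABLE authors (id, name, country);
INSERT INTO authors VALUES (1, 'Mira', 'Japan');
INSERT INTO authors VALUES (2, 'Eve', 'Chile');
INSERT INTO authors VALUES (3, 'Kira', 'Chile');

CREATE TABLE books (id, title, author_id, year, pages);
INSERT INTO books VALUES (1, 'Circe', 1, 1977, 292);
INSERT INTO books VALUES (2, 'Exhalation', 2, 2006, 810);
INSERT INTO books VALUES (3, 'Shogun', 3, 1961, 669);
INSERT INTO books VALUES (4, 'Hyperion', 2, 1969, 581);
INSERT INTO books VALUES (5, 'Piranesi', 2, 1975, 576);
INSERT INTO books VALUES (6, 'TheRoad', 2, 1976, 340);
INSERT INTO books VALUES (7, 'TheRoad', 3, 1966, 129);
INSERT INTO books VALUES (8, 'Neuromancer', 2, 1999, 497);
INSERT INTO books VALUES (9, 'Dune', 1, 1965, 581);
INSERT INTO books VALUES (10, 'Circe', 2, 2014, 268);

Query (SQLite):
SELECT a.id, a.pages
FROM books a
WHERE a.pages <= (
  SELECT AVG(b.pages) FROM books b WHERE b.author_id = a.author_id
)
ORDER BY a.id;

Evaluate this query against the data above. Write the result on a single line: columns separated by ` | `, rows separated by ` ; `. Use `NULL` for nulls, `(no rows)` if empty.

1 | 292 ; 6 | 340 ; 7 | 129 ; 8 | 497 ; 10 | 268

For each books row a, compute AVG(pages) over rows sharing a.author_id.
Keep row a if a.pages <= that per-group AVG.
  author_id=1: AVG(pages) = 436.5
  author_id=2: AVG(pages) = 512.0
  author_id=3: AVG(pages) = 399.0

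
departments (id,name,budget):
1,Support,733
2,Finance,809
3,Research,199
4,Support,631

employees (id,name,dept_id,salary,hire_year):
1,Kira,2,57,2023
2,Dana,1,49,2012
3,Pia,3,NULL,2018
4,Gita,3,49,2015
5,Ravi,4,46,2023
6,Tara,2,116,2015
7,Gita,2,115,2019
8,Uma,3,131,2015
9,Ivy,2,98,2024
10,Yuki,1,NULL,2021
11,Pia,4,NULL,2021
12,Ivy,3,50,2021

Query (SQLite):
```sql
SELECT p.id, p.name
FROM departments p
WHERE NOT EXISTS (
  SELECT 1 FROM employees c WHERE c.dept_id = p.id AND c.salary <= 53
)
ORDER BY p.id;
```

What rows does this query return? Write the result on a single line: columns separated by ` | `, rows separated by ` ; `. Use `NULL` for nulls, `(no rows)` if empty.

For each departments row, check whether any employees with matching dept_id has salary <= 53.
Keep rows where that is false.

2 | Finance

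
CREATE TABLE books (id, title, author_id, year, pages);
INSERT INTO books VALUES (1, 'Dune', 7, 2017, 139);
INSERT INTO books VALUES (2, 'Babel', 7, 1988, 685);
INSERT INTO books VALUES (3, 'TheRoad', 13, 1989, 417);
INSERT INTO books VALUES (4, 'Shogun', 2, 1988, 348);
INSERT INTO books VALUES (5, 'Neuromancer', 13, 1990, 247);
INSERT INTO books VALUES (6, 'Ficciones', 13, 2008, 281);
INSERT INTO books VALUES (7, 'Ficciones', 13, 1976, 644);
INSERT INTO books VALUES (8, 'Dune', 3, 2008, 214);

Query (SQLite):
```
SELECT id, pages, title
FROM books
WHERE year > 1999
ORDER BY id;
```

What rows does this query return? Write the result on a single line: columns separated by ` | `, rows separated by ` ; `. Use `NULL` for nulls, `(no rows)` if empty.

1 | 139 | Dune ; 6 | 281 | Ficciones ; 8 | 214 | Dune

year > 1999: ids {1, 6, 8}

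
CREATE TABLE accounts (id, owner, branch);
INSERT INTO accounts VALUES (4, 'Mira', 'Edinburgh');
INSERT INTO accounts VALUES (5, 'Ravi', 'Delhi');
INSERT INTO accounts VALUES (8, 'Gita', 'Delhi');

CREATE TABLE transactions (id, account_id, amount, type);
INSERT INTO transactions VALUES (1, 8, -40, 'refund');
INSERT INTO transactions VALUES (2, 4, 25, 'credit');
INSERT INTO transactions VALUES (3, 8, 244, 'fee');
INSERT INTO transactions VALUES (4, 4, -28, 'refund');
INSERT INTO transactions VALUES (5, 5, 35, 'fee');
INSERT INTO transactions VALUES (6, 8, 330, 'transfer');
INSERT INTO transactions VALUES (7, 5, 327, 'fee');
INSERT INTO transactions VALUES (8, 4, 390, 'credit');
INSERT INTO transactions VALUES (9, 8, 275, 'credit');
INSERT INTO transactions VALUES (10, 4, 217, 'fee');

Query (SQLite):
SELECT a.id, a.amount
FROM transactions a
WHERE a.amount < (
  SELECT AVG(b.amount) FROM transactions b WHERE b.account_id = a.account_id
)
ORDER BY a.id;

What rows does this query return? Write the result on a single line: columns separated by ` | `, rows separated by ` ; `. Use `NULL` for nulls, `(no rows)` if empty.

For each transactions row a, compute AVG(amount) over rows sharing a.account_id.
Keep row a if a.amount < that per-group AVG.
  account_id=4: AVG(amount) = 151.0
  account_id=5: AVG(amount) = 181.0
  account_id=8: AVG(amount) = 202.25

1 | -40 ; 2 | 25 ; 4 | -28 ; 5 | 35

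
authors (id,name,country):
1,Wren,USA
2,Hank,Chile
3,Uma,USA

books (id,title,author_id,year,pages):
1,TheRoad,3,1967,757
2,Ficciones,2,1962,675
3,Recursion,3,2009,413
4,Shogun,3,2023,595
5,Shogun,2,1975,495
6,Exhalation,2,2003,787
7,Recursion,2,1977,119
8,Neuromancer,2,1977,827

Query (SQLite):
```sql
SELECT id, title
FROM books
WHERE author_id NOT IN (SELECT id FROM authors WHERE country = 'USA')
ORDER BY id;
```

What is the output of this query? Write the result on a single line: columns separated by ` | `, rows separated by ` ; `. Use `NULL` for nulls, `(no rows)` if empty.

2 | Ficciones ; 5 | Shogun ; 6 | Exhalation ; 7 | Recursion ; 8 | Neuromancer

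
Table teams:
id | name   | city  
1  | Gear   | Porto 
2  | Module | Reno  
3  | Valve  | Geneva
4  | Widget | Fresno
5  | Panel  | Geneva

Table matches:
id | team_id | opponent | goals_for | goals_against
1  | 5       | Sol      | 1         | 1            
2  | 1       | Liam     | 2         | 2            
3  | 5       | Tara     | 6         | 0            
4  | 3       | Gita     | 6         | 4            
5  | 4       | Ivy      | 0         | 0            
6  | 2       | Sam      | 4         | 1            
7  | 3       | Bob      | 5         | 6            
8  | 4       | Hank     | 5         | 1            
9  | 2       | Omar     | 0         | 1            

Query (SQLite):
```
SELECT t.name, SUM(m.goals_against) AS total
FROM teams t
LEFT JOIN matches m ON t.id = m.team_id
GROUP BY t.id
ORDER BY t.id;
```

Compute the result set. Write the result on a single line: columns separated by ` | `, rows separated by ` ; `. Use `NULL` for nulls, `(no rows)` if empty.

Gear | 2 ; Module | 2 ; Valve | 10 ; Widget | 1 ; Panel | 1

LEFT JOIN keeps every teams row; unmatched ones get NULL for matches columns.
Group by teams.id and compute SUM(m.goals_against). SUM over an all-NULL group is NULL.
  1: ids {2} → SUM(m.goals_against)=2
  2: ids {6, 9} → SUM(m.goals_against)=2
  3: ids {4, 7} → SUM(m.goals_against)=10
  4: ids {5, 8} → SUM(m.goals_against)=1
  5: ids {1, 3} → SUM(m.goals_against)=1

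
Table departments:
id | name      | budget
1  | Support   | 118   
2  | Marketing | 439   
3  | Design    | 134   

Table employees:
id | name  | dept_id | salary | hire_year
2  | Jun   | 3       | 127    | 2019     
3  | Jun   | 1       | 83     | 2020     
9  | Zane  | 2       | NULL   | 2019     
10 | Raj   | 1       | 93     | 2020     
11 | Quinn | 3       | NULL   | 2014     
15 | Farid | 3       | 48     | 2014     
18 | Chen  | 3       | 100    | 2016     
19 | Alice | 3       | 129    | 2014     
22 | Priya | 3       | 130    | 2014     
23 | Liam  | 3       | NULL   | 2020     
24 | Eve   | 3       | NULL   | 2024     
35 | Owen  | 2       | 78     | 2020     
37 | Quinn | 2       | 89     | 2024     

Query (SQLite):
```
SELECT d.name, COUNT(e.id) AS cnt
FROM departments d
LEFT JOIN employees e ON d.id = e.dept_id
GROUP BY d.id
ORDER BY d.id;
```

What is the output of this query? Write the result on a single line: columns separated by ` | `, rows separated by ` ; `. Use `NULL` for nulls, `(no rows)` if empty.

LEFT JOIN keeps every departments row; unmatched ones get NULL for employees columns.
Group by departments.id and compute COUNT(e.id). COUNT(col) of an all-NULL group is 0.
  1: ids {3, 10} → COUNT(e.id)=2
  2: ids {9, 35, 37} → COUNT(e.id)=3
  3: ids {2, 11, 15, 18, 19, 22, 23, 24} → COUNT(e.id)=8

Support | 2 ; Marketing | 3 ; Design | 8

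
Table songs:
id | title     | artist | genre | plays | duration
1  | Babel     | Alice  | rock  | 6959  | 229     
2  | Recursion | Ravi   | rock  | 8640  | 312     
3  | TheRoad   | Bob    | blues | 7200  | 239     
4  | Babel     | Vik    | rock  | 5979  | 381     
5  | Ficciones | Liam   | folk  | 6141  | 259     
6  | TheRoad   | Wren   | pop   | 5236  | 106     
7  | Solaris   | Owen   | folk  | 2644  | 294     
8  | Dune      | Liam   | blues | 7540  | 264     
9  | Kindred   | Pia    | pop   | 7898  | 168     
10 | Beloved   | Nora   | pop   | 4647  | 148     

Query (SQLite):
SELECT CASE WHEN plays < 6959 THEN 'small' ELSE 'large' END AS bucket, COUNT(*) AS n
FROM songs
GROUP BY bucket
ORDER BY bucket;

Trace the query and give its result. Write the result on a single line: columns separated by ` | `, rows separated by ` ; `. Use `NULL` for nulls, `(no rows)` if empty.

large | 5 ; small | 5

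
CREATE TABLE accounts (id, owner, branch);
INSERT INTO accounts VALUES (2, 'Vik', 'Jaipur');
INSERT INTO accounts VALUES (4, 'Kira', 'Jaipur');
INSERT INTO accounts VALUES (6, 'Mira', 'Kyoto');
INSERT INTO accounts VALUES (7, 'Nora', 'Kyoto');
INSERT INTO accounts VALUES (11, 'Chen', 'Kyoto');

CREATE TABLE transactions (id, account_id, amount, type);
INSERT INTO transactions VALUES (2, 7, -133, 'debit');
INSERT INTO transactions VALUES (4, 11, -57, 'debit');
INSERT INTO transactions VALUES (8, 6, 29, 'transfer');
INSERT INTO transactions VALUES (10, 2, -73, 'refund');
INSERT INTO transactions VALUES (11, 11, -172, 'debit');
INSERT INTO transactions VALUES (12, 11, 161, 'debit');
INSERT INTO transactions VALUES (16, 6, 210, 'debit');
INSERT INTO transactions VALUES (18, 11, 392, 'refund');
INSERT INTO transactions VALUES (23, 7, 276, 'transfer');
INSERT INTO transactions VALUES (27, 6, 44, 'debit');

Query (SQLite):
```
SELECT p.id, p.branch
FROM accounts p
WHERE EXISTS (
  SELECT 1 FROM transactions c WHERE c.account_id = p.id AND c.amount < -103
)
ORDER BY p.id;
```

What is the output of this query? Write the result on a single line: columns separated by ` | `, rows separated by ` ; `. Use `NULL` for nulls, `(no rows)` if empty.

For each accounts row, check whether any transactions with matching account_id has amount < -103.
Keep rows where that is true.

7 | Kyoto ; 11 | Kyoto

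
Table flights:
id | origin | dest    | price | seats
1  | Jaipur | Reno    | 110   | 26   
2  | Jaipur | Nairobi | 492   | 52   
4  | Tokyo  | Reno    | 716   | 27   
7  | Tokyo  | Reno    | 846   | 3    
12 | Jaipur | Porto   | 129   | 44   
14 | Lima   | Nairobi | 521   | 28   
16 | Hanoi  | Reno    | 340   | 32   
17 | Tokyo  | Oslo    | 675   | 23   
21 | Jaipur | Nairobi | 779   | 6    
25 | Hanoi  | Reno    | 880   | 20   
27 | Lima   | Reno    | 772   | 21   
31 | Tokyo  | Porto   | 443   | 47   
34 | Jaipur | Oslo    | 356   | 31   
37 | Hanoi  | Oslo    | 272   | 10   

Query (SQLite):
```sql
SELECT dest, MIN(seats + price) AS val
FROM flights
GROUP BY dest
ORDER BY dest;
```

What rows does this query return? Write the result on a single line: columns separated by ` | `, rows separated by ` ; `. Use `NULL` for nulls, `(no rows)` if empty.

Nairobi | 544 ; Oslo | 282 ; Porto | 173 ; Reno | 136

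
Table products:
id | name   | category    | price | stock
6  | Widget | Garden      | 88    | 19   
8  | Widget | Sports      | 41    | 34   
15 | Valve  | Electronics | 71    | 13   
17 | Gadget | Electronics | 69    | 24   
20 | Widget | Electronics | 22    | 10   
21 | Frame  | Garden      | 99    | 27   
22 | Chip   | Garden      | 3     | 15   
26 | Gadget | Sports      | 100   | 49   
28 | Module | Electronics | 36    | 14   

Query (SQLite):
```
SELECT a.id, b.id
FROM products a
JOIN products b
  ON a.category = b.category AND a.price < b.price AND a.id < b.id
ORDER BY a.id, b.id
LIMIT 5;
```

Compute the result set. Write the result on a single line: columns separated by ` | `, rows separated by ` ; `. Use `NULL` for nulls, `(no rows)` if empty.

Pairs (a,b) with same category, a.price < b.price, a.id < b.id.
category groups: Electronics:{15,17,20,28} Garden:{6,21,22} Sports:{8,26}
Ordered by (a.id, b.id); first 5.

6 | 21 ; 8 | 26 ; 20 | 28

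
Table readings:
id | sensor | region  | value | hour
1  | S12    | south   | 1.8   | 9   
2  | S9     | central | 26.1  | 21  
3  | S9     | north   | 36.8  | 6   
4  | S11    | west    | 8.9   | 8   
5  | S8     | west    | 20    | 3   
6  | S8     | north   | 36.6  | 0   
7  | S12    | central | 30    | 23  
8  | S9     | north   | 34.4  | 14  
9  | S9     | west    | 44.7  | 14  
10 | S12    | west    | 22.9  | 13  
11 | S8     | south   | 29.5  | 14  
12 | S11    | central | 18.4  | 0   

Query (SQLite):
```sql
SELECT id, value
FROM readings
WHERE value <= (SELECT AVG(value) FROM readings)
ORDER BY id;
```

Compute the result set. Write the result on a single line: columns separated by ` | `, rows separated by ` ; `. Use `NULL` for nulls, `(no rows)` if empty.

1 | 1.8 ; 4 | 8.9 ; 5 | 20 ; 10 | 22.9 ; 12 | 18.4

Scalar subquery: AVG(value) over all readings rows = 25.841667 (≈; comparison uses full precision).
Keep rows where value <= that value.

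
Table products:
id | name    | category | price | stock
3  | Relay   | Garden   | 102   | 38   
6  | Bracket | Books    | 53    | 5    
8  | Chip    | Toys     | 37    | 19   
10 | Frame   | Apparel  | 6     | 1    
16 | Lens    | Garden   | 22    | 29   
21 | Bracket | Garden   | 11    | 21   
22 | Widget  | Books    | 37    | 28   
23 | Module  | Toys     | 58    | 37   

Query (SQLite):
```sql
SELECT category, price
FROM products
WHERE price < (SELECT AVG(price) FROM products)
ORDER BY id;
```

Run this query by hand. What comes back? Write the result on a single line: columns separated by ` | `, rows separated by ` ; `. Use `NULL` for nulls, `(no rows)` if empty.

Toys | 37 ; Apparel | 6 ; Garden | 22 ; Garden | 11 ; Books | 37

Scalar subquery: AVG(price) over all products rows = 40.75.
Keep rows where price < that value.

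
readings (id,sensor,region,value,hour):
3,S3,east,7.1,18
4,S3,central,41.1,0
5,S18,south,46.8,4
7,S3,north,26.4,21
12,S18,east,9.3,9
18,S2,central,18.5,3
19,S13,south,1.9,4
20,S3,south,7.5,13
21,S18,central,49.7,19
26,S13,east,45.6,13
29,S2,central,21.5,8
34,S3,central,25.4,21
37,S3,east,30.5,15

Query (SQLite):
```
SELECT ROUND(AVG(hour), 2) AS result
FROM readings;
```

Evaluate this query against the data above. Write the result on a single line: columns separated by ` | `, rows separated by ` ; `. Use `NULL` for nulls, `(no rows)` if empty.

11.38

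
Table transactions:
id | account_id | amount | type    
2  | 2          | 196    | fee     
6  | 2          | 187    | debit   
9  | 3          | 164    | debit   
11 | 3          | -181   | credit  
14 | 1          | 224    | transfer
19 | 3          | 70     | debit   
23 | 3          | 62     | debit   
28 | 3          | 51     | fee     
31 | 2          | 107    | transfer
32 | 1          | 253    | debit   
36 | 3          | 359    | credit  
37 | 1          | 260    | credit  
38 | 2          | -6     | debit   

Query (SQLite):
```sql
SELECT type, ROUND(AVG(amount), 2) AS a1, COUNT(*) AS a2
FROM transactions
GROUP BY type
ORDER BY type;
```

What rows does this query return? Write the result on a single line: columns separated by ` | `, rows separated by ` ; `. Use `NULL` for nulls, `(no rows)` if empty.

Group transactions by type.
Per group compute: ROUND(AVG(amount), 2), COUNT(*).
  credit: ids {11, 36, 37} → ROUND(AVG(amount), 2)=146, COUNT(*)=3
  debit: ids {6, 9, 19, 23, 32, 38} → ROUND(AVG(amount), 2)=121.67, COUNT(*)=6
  fee: ids {2, 28} → ROUND(AVG(amount), 2)=123.5, COUNT(*)=2
  transfer: ids {14, 31} → ROUND(AVG(amount), 2)=165.5, COUNT(*)=2

credit | 146 | 3 ; debit | 121.67 | 6 ; fee | 123.5 | 2 ; transfer | 165.5 | 2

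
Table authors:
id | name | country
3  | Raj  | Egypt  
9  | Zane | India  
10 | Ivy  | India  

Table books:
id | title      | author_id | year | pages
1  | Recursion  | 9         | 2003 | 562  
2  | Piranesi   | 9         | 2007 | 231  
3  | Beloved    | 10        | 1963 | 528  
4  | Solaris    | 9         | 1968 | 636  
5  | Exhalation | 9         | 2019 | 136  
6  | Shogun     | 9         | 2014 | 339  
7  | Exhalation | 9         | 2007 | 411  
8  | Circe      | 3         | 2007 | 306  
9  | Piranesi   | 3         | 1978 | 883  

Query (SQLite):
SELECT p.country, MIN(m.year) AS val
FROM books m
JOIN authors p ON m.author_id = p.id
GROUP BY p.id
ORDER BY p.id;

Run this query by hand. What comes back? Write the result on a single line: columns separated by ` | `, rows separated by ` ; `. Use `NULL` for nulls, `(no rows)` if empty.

Egypt | 1978 ; India | 1968 ; India | 1963

Join each books row to its authors via author_id.
Group joined rows by authors.id; compute MIN(m.year) per group.
  3: ids {8, 9} → MIN(m.year)=1978
  9: ids {1, 2, 4, 5, 6, 7} → MIN(m.year)=1968
  10: ids {3} → MIN(m.year)=1963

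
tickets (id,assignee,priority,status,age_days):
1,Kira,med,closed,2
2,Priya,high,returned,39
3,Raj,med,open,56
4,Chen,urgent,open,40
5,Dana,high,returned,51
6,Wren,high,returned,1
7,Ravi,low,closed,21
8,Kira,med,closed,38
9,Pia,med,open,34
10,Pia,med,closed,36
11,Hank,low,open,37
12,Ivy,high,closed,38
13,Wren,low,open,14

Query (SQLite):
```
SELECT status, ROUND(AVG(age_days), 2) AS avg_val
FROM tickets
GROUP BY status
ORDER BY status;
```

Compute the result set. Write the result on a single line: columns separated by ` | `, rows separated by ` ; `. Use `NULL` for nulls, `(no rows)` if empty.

Partition tickets by status; compute ROUND(AVG(age_days), 2) within each group.
  closed: ids {1, 7, 8, 10, 12} → ROUND(AVG(age_days), 2)=27
  open: ids {3, 4, 9, 11, 13} → ROUND(AVG(age_days), 2)=36.2
  returned: ids {2, 5, 6} → ROUND(AVG(age_days), 2)=30.33

closed | 27 ; open | 36.2 ; returned | 30.33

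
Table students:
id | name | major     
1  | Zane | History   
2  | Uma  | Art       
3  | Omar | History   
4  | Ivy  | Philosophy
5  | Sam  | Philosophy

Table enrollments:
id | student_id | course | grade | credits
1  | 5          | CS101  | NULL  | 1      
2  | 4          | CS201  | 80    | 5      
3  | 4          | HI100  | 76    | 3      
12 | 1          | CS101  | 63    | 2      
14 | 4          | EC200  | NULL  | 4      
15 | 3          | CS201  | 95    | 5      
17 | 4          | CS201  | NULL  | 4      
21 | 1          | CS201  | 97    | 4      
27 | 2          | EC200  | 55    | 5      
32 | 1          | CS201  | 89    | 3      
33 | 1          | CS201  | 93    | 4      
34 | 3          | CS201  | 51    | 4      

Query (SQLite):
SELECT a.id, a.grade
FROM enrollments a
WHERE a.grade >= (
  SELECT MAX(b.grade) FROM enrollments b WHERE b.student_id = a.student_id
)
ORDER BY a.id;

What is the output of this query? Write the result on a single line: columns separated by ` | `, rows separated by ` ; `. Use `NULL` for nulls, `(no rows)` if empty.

2 | 80 ; 15 | 95 ; 21 | 97 ; 27 | 55

For each enrollments row a, compute MAX(grade) over rows sharing a.student_id.
Keep row a if a.grade >= that per-group MAX.
  student_id=1: MAX(grade) = 97
  student_id=2: MAX(grade) = 55
  student_id=3: MAX(grade) = 95
  student_id=4: MAX(grade) = 80
  student_id=5: MAX(grade) = NULL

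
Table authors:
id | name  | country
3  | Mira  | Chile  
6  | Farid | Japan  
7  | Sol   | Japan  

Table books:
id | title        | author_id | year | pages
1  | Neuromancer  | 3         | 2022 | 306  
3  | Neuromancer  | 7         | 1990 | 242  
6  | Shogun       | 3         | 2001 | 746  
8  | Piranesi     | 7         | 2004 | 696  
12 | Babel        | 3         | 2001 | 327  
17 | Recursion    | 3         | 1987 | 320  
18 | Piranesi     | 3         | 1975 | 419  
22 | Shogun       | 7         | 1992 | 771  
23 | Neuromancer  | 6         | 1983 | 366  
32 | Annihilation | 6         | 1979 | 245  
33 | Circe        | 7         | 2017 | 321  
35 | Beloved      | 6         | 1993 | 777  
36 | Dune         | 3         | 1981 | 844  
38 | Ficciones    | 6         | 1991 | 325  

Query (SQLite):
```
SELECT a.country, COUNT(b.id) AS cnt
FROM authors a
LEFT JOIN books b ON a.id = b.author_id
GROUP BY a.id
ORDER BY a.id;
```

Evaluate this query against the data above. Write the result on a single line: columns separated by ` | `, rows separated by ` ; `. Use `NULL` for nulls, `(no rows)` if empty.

LEFT JOIN keeps every authors row; unmatched ones get NULL for books columns.
Group by authors.id and compute COUNT(b.id). COUNT(col) of an all-NULL group is 0.
  3: ids {1, 6, 12, 17, 18, 36} → COUNT(b.id)=6
  6: ids {23, 32, 35, 38} → COUNT(b.id)=4
  7: ids {3, 8, 22, 33} → COUNT(b.id)=4

Chile | 6 ; Japan | 4 ; Japan | 4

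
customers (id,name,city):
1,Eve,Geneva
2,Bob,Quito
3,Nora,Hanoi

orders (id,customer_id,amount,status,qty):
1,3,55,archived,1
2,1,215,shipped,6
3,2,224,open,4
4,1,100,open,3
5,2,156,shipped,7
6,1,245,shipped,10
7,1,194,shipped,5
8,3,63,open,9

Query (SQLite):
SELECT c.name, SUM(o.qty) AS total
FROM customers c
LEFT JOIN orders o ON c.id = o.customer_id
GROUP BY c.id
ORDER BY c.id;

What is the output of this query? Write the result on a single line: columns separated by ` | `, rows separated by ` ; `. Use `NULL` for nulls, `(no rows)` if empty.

Eve | 24 ; Bob | 11 ; Nora | 10

LEFT JOIN keeps every customers row; unmatched ones get NULL for orders columns.
Group by customers.id and compute SUM(o.qty). SUM over an all-NULL group is NULL.
  1: ids {2, 4, 6, 7} → SUM(o.qty)=24
  2: ids {3, 5} → SUM(o.qty)=11
  3: ids {1, 8} → SUM(o.qty)=10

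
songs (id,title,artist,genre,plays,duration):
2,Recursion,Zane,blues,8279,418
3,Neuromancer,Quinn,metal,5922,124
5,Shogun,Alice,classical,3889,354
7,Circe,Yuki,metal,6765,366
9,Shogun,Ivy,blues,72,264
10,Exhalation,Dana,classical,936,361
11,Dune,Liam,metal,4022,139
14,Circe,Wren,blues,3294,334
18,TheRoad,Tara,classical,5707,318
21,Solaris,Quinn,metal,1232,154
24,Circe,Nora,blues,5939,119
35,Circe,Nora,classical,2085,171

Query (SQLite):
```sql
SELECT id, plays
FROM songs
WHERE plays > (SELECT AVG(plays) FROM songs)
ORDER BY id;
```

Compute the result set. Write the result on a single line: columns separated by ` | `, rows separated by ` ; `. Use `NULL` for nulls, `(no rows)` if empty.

Scalar subquery: AVG(plays) over all songs rows = 4011.833333 (≈; comparison uses full precision).
Keep rows where plays > that value.

2 | 8279 ; 3 | 5922 ; 7 | 6765 ; 11 | 4022 ; 18 | 5707 ; 24 | 5939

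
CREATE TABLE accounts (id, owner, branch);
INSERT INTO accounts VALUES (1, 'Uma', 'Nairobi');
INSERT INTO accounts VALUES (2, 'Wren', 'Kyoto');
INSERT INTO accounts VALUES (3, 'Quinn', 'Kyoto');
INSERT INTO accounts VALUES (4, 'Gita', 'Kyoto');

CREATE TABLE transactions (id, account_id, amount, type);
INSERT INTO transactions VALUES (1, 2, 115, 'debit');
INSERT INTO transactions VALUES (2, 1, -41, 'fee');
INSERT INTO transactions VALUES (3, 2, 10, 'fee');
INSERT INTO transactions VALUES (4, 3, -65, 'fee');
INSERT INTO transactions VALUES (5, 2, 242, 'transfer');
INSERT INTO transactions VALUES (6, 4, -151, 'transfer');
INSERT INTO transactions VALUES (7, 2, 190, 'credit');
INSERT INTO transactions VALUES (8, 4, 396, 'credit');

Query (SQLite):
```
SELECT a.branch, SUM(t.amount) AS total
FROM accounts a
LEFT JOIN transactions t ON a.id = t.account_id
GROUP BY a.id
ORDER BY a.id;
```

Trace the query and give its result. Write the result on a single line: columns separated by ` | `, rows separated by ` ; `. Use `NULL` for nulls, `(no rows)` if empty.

Nairobi | -41 ; Kyoto | 557 ; Kyoto | -65 ; Kyoto | 245

LEFT JOIN keeps every accounts row; unmatched ones get NULL for transactions columns.
Group by accounts.id and compute SUM(t.amount). SUM over an all-NULL group is NULL.
  1: ids {2} → SUM(t.amount)=-41
  2: ids {1, 3, 5, 7} → SUM(t.amount)=557
  3: ids {4} → SUM(t.amount)=-65
  4: ids {6, 8} → SUM(t.amount)=245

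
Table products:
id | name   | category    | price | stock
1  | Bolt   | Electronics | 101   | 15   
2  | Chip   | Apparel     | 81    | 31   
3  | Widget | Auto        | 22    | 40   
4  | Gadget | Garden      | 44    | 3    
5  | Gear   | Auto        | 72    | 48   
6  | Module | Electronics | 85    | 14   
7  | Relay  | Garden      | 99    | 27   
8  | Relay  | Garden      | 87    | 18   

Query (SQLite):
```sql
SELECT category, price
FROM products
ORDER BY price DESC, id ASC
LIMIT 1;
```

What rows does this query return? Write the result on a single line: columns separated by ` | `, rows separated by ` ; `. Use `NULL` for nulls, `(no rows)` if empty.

Electronics | 101

Sort by price desc, tiebreak id asc: (101, id=1), (99, id=7), (87, id=8), (85, id=6) …. Take first 1.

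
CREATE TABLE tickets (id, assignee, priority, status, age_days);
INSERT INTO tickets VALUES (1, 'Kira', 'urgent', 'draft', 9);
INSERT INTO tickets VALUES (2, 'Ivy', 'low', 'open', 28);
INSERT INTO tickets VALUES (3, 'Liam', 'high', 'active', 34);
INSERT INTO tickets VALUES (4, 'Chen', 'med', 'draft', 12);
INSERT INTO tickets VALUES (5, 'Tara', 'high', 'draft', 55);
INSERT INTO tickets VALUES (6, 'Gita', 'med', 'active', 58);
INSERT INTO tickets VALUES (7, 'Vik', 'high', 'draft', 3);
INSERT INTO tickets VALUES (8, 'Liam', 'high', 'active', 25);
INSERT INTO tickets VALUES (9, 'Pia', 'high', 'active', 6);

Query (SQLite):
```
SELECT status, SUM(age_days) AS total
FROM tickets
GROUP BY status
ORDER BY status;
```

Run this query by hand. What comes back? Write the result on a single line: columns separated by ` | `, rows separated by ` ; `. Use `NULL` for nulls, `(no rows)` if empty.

active | 123 ; draft | 79 ; open | 28

Partition tickets by status; compute SUM(age_days) within each group.
  active: ids {3, 6, 8, 9} → SUM(age_days)=123
  draft: ids {1, 4, 5, 7} → SUM(age_days)=79
  open: ids {2} → SUM(age_days)=28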